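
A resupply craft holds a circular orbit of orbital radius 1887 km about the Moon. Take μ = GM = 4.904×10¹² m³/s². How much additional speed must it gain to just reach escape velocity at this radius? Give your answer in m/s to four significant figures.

r = 1887 km = 1.887×10⁶ m.
Circular speed v_c = √(μ/r) = 1612 m/s.
Escape speed v_esc = √(2μ/r) = √2 × v_c = 2280 m/s.
Δv = v_esc − v_c = 667.7 m/s.

Δv ≈ 667.7 m/s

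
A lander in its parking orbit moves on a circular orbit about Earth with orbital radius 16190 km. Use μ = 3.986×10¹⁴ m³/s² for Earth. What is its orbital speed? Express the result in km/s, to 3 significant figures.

r = 16190 km = 1.619×10⁷ m.
For a circular orbit v = √(μ/r) = √(3.986×10¹⁴ / 1.619×10⁷) = √(2.462×10⁷) = 4962 m/s.
That is 4.962 km/s.

v ≈ 4.96 km/s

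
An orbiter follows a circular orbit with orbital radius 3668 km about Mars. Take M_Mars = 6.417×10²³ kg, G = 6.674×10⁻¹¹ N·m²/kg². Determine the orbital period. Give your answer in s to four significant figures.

μ = GM = 6.674×10⁻¹¹ × 6.417×10²³ = 4.283×10¹³ m³/s².
r = 3668 km = 3.668×10⁶ m.
Kepler's third law: T = 2π√(r³/μ) = 2π√((3.668×10⁶)³ / 4.283×10¹³).
r³/μ = 1.152×10⁶ s², so T = 2π × 1.073×10³ = 6.745×10³ s.

T ≈ 6745 s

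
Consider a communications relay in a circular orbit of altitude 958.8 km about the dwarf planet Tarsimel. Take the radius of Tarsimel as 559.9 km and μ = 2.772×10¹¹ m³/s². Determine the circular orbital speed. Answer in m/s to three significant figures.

v ≈ 427 m/s

r = 559.9 + 958.8 = 1518.7 km = 1.5187×10⁶ m.
For a circular orbit v = √(μ/r) = √(2.772×10¹¹ / 1.519×10⁶) = √(1.825×10⁵) = 427.2 m/s.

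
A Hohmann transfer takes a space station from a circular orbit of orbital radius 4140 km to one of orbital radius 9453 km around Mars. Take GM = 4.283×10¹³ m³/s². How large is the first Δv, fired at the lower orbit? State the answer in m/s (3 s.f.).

Δv ≈ 577 m/s

r₁ = 4140 km = 4.140×10⁶ m.
r₂ = 9453 km = 9.453×10⁶ m.
Transfer ellipse a_t = (r₁ + r₂)/2 = 6.796×10⁶ m.
At r₁: circular v_c1 = √(μ/r₁) = 3216 m/s; transfer-periapsis v_p = √[μ(2/r₁ − 1/a_t)] = 3793 m/s.
Δv₁ = v_p − v_c1 = 576.9 m/s.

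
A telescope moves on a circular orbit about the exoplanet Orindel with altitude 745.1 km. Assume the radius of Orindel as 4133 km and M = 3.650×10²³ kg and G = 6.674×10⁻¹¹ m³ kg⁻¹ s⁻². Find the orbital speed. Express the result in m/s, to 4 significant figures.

v ≈ 2235 m/s

μ = GM = 6.674×10⁻¹¹ × 3.650×10²³ = 2.436×10¹³ m³/s².
r = 4133 + 745.1 = 4878.1 km = 4.8781×10⁶ m.
For a circular orbit v = √(μ/r) = √(2.436×10¹³ / 4.878×10⁶) = √(4.994×10⁶) = 2235 m/s.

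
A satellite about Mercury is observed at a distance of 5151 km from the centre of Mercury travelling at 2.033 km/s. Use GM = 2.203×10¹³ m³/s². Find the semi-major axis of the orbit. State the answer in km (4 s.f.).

r = 5.151×10⁶ m.
Specific orbital energy ε = v²/2 − μ/r = (2033)²/2 − 2.203×10¹³/5.151×10⁶ = -2.210×10⁶ J/kg.
Since ε = −μ/(2a), a = −μ/(2ε) = 4.983×10⁶ m = 4983.5 km.

a ≈ 4983 km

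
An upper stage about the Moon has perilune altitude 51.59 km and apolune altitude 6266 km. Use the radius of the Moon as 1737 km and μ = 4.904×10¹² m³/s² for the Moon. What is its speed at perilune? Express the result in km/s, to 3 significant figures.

r_p = 1737 + 51.59 = 1788.6 km = 1.7886×10⁶ m.
r_a = 1737 + 6266 = 8003.0 km = 8.0030×10⁶ m.
Semi-major axis a = (r_p + r_a)/2 = 4895.8 km = 4.896×10⁶ m.
Vis-viva: v² = μ(2/r − 1/a) = 4.904×10¹² × (1.118×10⁻⁶ − 2.043×10⁻⁷) = 4.482×10⁶ m²/s².
v = 2117 m/s = 2.117 km/s.

v ≈ 2.12 km/s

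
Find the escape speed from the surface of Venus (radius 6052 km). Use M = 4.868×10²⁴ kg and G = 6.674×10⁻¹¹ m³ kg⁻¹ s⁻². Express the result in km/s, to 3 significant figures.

v_esc ≈ 10.4 km/s

μ = GM = 6.674×10⁻¹¹ × 4.868×10²⁴ = 3.249×10¹⁴ m³/s².
r = R = 6.052×10⁶ m.
Escape speed v_esc = √(2μ/r) = √(2 × 3.249×10¹⁴ / 6.052×10⁶) = √(1.074×10⁸) = 10360 m/s.
= 10.36 km/s.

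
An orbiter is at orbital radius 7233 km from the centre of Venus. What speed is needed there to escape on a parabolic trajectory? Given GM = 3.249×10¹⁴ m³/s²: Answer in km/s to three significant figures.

r = 7233 km = 7.233×10⁶ m.
Escape speed v_esc = √(2μ/r) = √(2 × 3.249×10¹⁴ / 7.233×10⁶) = √(8.984×10⁷) = 9478 m/s.
= 9.478 km/s.

v_esc ≈ 9.48 km/s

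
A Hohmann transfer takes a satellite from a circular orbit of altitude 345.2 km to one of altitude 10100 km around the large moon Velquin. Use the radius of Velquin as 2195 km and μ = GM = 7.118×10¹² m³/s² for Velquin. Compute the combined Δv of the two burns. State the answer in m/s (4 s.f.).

Δv_total ≈ 796.8 m/s

r₁ = 2195 + 345.2 = 2540.2 km = 2.5402×10⁶ m.
r₂ = 2195 + 10100 = 12295 km = 1.2295×10⁷ m.
Transfer ellipse a_t = (r₁ + r₂)/2 = 7.418×10⁶ m.
At r₁: circular v_c1 = √(μ/r₁) = 1674 m/s; transfer-periapsis v_p = √[μ(2/r₁ − 1/a_t)] = 2155 m/s.
Δv₁ = v_p − v_c1 = 481.2 m/s.
At r₂: circular v_c2 = √(μ/r₂) = 760.9 m/s; transfer-apoapsis v_a = √[μ(2/r₂ − 1/a_t)] = 445.3 m/s.
Δv₂ = v_c2 − v_a = 315.6 m/s.
Total Δv = Δv₁ + Δv₂ = 796.8 m/s.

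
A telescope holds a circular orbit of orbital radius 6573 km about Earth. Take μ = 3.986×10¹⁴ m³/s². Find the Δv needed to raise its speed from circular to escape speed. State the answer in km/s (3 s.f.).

r = 6573 km = 6.573×10⁶ m.
Circular speed v_c = √(μ/r) = 7787 m/s.
Escape speed v_esc = √(2μ/r) = √2 × v_c = 11010 m/s.
Δv = v_esc − v_c = 3226 m/s = 3.226 km/s.

Δv ≈ 3.23 km/s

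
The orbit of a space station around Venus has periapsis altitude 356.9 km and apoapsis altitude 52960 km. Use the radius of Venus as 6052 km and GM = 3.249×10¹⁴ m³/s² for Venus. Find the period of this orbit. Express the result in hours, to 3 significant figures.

T ≈ 18.1 hours

r_p = 6052 + 356.9 = 6408.9 km = 6.4089×10⁶ m.
r_a = 6052 + 52960 = 59012 km = 5.9012×10⁷ m.
Semi-major axis a = (r_p + r_a)/2 = (6408.9 + 59012)/2 = 32710 km = 3.271×10⁷ m.
By Kepler's third law T = 2π√(a³/μ) = 2π × 1.038×10⁴ = 6.521×10⁴ s.
= 18.11 hours.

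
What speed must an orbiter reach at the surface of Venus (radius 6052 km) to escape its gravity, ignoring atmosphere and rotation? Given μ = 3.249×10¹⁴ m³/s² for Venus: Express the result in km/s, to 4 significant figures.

v_esc ≈ 10.36 km/s

r = R = 6.052×10⁶ m.
Escape speed v_esc = √(2μ/r) = √(2 × 3.249×10¹⁴ / 6.052×10⁶) = √(1.074×10⁸) = 10360 m/s.
= 10.36 km/s.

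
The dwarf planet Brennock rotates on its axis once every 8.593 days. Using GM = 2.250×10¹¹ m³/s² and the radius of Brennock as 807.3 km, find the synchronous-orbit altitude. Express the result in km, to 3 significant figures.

h_sync ≈ 13800 km

T = 8.593 days = 7.424×10⁵ s.
A synchronous orbit has period T, so by Kepler's third law a = (μT²/4π²)^(1/3).
μT²/4π² = 2.250×10¹¹ × (7.424×10⁵)² / 39.48 = 3.142×10²¹ m³.
a = 1.465×10⁷ m = 14646 km.
Altitude h = a − R = 14646 − 807.3 = 13839 km.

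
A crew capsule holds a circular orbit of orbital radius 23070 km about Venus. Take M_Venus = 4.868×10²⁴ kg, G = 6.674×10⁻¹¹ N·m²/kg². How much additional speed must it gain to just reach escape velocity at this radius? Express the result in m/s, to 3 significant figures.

Δv ≈ 1550 m/s

μ = GM = 6.674×10⁻¹¹ × 4.868×10²⁴ = 3.249×10¹⁴ m³/s².
r = 23070 km = 2.307×10⁷ m.
Circular speed v_c = √(μ/r) = 3753 m/s.
Escape speed v_esc = √(2μ/r) = √2 × v_c = 5307 m/s.
Δv = v_esc − v_c = 1554 m/s.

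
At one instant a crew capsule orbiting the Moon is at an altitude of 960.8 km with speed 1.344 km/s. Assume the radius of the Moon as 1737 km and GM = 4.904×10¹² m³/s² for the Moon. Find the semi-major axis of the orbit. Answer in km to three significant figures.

r = 1737 + 960.8 = 2697.8 km = 2.698×10⁶ m.
Specific orbital energy ε = v²/2 − μ/r = (1344)²/2 − 4.904×10¹²/2.698×10⁶ = -9.146×10⁵ J/kg.
Since ε = −μ/(2a), a = −μ/(2ε) = 2.681×10⁶ m = 2680.9 km.

a ≈ 2680 km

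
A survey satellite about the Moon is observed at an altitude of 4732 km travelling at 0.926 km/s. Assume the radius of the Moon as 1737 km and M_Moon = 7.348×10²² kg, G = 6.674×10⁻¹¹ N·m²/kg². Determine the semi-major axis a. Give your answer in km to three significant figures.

a ≈ 7450 km

μ = GM = 6.674×10⁻¹¹ × 7.348×10²² = 4.904×10¹² m³/s².
r = 1737 + 4732 = 6469.0 km = 6.469×10⁶ m.
Specific orbital energy ε = v²/2 − μ/r = (926.0)²/2 − 4.904×10¹²/6.469×10⁶ = -3.293×10⁵ J/kg.
Since ε = −μ/(2a), a = −μ/(2ε) = 7.445×10⁶ m = 7445.1 km.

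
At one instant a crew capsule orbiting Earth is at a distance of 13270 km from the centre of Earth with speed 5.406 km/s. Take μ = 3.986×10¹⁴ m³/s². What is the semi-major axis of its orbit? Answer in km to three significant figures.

a ≈ 12900 km

r = 1.327×10⁷ m.
Specific orbital energy ε = v²/2 − μ/r = (5406)²/2 − 3.986×10¹⁴/1.327×10⁷ = -1.543×10⁷ J/kg.
Since ε = −μ/(2a), a = −μ/(2ε) = 1.292×10⁷ m = 12920 km.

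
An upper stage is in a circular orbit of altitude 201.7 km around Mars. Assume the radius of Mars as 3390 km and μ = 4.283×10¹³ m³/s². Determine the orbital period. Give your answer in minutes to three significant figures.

T ≈ 109 minutes

r = 3390 + 201.7 = 3591.7 km = 3.5917×10⁶ m.
Kepler's third law: T = 2π√(r³/μ) = 2π√((3.592×10⁶)³ / 4.283×10¹³).
r³/μ = 1.082×10⁶ s², so T = 2π × 1.040×10³ = 6.535×10³ s.
Converting: 6.535×10³ s ÷ 60.00 = 108.9 minutes.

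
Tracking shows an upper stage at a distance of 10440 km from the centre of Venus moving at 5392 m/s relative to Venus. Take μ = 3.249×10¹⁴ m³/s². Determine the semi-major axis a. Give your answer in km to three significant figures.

a ≈ 9800 km

r = 1.044×10⁷ m.
Vis-viva rearranged: 1/a = 2/r − v²/μ = 1.916×10⁻⁷ − 8.948×10⁻⁸ = 1.021×10⁻⁷ m⁻¹.
a = 9.796×10⁶ m = 9795.7 km.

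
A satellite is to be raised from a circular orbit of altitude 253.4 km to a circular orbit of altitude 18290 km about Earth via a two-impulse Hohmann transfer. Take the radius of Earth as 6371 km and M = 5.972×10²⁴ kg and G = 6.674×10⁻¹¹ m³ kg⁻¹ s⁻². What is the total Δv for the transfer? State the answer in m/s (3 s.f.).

μ = GM = 6.674×10⁻¹¹ × 5.972×10²⁴ = 3.986×10¹⁴ m³/s².
r₁ = 6371 + 253.4 = 6624.4 km = 6.6244×10⁶ m.
r₂ = 6371 + 18290 = 24661 km = 2.4661×10⁷ m.
Transfer ellipse a_t = (r₁ + r₂)/2 = 1.564×10⁷ m.
At r₁: circular v_c1 = √(μ/r₁) = 7757 m/s; transfer-perigee v_p = √[μ(2/r₁ − 1/a_t)] = 9739 m/s.
Δv₁ = v_p − v_c1 = 1983 m/s.
At r₂: circular v_c2 = √(μ/r₂) = 4020 m/s; transfer-apogee v_a = √[μ(2/r₂ − 1/a_t)] = 2616 m/s.
Δv₂ = v_c2 − v_a = 1404 m/s.
Total Δv = Δv₁ + Δv₂ = 3387 m/s.

Δv_total ≈ 3390 m/s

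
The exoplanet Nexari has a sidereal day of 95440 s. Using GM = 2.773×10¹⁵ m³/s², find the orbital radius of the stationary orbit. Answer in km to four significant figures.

r_sync ≈ 86170 km

A synchronous orbit has period T, so by Kepler's third law a = (μT²/4π²)^(1/3).
μT²/4π² = 2.773×10¹⁵ × (9.544×10⁴)² / 39.48 = 6.398×10²³ m³.
a = 8.617×10⁷ m = 86169 km.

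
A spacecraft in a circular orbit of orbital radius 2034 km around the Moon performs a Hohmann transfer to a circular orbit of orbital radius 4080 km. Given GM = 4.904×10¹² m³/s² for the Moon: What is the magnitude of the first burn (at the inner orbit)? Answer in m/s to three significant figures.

r₁ = 2034 km = 2.034×10⁶ m.
r₂ = 4080 km = 4.080×10⁶ m.
Transfer ellipse a_t = (r₁ + r₂)/2 = 3.057×10⁶ m.
At r₁: circular v_c1 = √(μ/r₁) = 1553 m/s; transfer-perilune v_p = √[μ(2/r₁ − 1/a_t)] = 1794 m/s.
Δv₁ = v_p − v_c1 = 241.1 m/s.

Δv ≈ 241 m/s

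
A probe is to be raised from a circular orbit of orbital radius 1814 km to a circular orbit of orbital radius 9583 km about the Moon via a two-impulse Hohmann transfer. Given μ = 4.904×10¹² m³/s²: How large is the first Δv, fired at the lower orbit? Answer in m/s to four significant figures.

r₁ = 1814 km = 1.814×10⁶ m.
r₂ = 9583 km = 9.583×10⁶ m.
Transfer ellipse a_t = (r₁ + r₂)/2 = 5.698×10⁶ m.
At r₁: circular v_c1 = √(μ/r₁) = 1644 m/s; transfer-perilune v_p = √[μ(2/r₁ − 1/a_t)] = 2132 m/s.
Δv₁ = v_p − v_c1 = 488.0 m/s.

Δv ≈ 488.0 m/s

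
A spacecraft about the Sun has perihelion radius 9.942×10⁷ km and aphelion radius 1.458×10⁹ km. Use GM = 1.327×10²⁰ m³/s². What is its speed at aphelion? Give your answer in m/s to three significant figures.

v ≈ 3410 m/s

Semi-major axis a = (r_p + r_a)/2 = 7.7871×10⁸ km = 7.787×10¹¹ m.
Vis-viva: v² = μ(2/r − 1/a) = 1.327×10²⁰ × (1.372×10⁻¹² − 1.284×10⁻¹²) = 1.162×10⁷ m²/s².
v = 3409 m/s.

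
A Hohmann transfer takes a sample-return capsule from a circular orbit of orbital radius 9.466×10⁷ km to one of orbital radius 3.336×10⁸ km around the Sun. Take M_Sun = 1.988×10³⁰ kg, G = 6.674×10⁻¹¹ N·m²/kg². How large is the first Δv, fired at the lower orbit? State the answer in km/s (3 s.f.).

μ = GM = 6.674×10⁻¹¹ × 1.988×10³⁰ = 1.327×10²⁰ m³/s².
r₁ = 9.466×10⁷ km = 9.466×10¹⁰ m.
r₂ = 3.336×10⁸ km = 3.336×10¹¹ m.
Transfer ellipse a_t = (r₁ + r₂)/2 = 2.141×10¹¹ m.
At r₁: circular v_c1 = √(μ/r₁) = 37440 m/s; transfer-perihelion v_p = √[μ(2/r₁ − 1/a_t)] = 46730 m/s.
Δv₁ = v_p − v_c1 = 9291 m/s.
= 9.291 km/s.

Δv ≈ 9.29 km/s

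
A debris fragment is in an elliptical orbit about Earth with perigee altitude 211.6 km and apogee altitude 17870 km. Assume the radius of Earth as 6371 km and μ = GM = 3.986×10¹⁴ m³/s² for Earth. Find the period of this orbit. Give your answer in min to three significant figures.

T ≈ 317 min

r_p = 6371 + 211.6 = 6582.6 km = 6.5826×10⁶ m.
r_a = 6371 + 17870 = 24241 km = 2.4241×10⁷ m.
Semi-major axis a = (r_p + r_a)/2 = (6582.6 + 24241)/2 = 15412 km = 1.541×10⁷ m.
By Kepler's third law T = 2π√(a³/μ) = 2π × 3.030×10³ = 1.904×10⁴ s.
= 317.4 min.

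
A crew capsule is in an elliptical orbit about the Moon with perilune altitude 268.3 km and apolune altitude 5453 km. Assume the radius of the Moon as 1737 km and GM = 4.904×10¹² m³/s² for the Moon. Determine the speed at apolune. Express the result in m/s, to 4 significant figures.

v ≈ 545.4 m/s

r_p = 1737 + 268.3 = 2005.3 km = 2.0053×10⁶ m.
r_a = 1737 + 5453 = 7190.0 km = 7.1900×10⁶ m.
Semi-major axis a = (r_p + r_a)/2 = 4597.6 km = 4.598×10⁶ m.
Vis-viva: v² = μ(2/r − 1/a) = 4.904×10¹² × (2.782×10⁻⁷ − 2.175×10⁻⁷) = 2.975×10⁵ m²/s².
v = 545.4 m/s.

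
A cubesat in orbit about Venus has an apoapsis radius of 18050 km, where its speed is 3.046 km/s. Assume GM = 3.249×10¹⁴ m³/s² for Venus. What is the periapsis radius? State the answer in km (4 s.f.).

r_a = 1.805×10⁷ m.
Specific energy ε = v²/2 − μ/r = -1.336×10⁷ J/kg, so a = −μ/(2ε) = 1.216×10⁷ m.
The apsides satisfy r_p + r_a = 2a, so the periapsis radius is 2a − r_a = 6.267×10⁶ m = 6267.1 km.

periapsis radius ≈ 6267 km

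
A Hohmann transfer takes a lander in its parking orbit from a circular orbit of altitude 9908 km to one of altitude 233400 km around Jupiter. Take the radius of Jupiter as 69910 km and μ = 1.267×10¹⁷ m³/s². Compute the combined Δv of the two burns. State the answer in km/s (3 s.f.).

r₁ = 69910 + 9908 = 79818 km = 7.9818×10⁷ m.
r₂ = 69910 + 233400 = 303310 km = 3.0331×10⁸ m.
Transfer ellipse a_t = (r₁ + r₂)/2 = 1.916×10⁸ m.
At r₁: circular v_c1 = √(μ/r₁) = 39840 m/s; transfer-perijove v_p = √[μ(2/r₁ − 1/a_t)] = 50130 m/s.
Δv₁ = v_p − v_c1 = 10290 m/s.
At r₂: circular v_c2 = √(μ/r₂) = 20440 m/s; transfer-apojove v_a = √[μ(2/r₂ − 1/a_t)] = 13190 m/s.
Δv₂ = v_c2 − v_a = 7245 m/s.
Total Δv = Δv₁ + Δv₂ = 17540 m/s = 17.54 km/s.

Δv_total ≈ 17.5 km/s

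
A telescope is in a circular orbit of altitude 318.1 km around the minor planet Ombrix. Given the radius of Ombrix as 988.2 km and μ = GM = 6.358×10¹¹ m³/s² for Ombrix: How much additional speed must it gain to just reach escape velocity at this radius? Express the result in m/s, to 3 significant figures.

r = 988.2 + 318.1 = 1306.3 km = 1.3063×10⁶ m.
Circular speed v_c = √(μ/r) = 697.7 m/s.
Escape speed v_esc = √(2μ/r) = √2 × v_c = 986.6 m/s.
Δv = v_esc − v_c = 289.0 m/s.

Δv ≈ 289 m/s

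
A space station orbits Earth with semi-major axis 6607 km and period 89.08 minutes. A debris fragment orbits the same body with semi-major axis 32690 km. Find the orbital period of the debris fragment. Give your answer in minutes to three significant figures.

Kepler's third law: T² ∝ a³, so T₂ = T₁ (a₂/a₁)^(3/2).
a₂/a₁ = 4.948, (a₂/a₁)^(3/2) = 11.01.
T₂ = 89.08 × 11.01 = 980.4 minutes.

T₂ ≈ 980 minutes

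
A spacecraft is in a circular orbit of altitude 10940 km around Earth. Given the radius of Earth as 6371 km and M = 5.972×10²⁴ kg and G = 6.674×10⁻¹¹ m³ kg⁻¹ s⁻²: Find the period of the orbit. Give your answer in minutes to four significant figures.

T ≈ 377.8 minutes

μ = GM = 6.674×10⁻¹¹ × 5.972×10²⁴ = 3.986×10¹⁴ m³/s².
r = 6371 + 10940 = 17311 km = 1.7311×10⁷ m.
Kepler's third law: T = 2π√(r³/μ) = 2π√((1.731×10⁷)³ / 3.986×10¹⁴).
r³/μ = 1.302×10⁷ s², so T = 2π × 3.608×10³ = 2.267×10⁴ s.
Converting: 2.267×10⁴ s ÷ 60.00 = 377.8 minutes.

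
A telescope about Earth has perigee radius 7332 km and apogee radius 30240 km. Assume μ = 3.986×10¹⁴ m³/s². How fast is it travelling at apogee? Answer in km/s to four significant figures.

Semi-major axis a = (r_p + r_a)/2 = 18786 km = 1.879×10⁷ m.
Vis-viva: v² = μ(2/r − 1/a) = 3.986×10¹⁴ × (6.614×10⁻⁸ − 5.323×10⁻⁸) = 5.145×10⁶ m²/s².
v = 2268 m/s = 2.268 km/s.

v ≈ 2.268 km/s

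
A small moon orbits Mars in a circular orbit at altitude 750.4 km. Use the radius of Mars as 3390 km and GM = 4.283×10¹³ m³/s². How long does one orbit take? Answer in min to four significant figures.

r = 3390 + 750.4 = 4140.4 km = 4.1404×10⁶ m.
Kepler's third law: T = 2π√(r³/μ) = 2π√((4.140×10⁶)³ / 4.283×10¹³).
r³/μ = 1.657×10⁶ s², so T = 2π × 1.287×10³ = 8.089×10³ s.
Converting: 8.089×10³ s ÷ 60.00 = 134.8 min.

T ≈ 134.8 min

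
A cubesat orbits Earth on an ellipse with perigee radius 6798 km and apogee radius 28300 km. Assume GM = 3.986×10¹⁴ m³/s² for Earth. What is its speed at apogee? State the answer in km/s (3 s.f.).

v ≈ 2.34 km/s

Semi-major axis a = (r_p + r_a)/2 = 17549 km = 1.755×10⁷ m.
Vis-viva: v² = μ(2/r − 1/a) = 3.986×10¹⁴ × (7.067×10⁻⁸ − 5.698×10⁻⁸) = 5.456×10⁶ m²/s².
v = 2336 m/s = 2.336 km/s.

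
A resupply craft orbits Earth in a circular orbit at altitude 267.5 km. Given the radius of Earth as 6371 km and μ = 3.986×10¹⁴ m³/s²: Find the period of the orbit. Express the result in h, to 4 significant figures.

T ≈ 1.495 h

r = 6371 + 267.5 = 6638.5 km = 6.6385×10⁶ m.
Kepler's third law: T = 2π√(r³/μ) = 2π√((6.638×10⁶)³ / 3.986×10¹⁴).
r³/μ = 7.340×10⁵ s², so T = 2π × 8.567×10² = 5.383×10³ s.
Converting: 5.383×10³ s ÷ 3600 = 1.495 h.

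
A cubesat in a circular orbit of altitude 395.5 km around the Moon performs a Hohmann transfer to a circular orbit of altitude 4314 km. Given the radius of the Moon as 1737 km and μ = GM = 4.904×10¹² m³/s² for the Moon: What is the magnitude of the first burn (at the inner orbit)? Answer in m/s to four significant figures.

Δv ≈ 327.7 m/s

r₁ = 1737 + 395.5 = 2132.5 km = 2.1325×10⁶ m.
r₂ = 1737 + 4314 = 6051.0 km = 6.0510×10⁶ m.
Transfer ellipse a_t = (r₁ + r₂)/2 = 4.092×10⁶ m.
At r₁: circular v_c1 = √(μ/r₁) = 1516 m/s; transfer-perilune v_p = √[μ(2/r₁ − 1/a_t)] = 1844 m/s.
Δv₁ = v_p − v_c1 = 327.7 m/s.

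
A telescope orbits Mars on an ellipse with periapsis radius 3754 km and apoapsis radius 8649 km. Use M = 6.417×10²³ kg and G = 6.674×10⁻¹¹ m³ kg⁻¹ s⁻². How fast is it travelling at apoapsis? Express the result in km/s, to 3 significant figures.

μ = GM = 6.674×10⁻¹¹ × 6.417×10²³ = 4.283×10¹³ m³/s².
Semi-major axis a = (r_p + r_a)/2 = 6201.5 km = 6.202×10⁶ m.
Vis-viva: v² = μ(2/r − 1/a) = 4.283×10¹³ × (2.312×10⁻⁷ − 1.613×10⁻⁷) = 2.997×10⁶ m²/s².
v = 1731 m/s = 1.731 km/s.

v ≈ 1.73 km/s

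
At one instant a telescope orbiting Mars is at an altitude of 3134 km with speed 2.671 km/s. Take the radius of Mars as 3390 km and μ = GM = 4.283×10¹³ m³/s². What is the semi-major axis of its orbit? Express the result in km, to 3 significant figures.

a ≈ 7140 km

r = 3390 + 3134 = 6524.0 km = 6.524×10⁶ m.
Vis-viva rearranged: 1/a = 2/r − v²/μ = 3.066×10⁻⁷ − 1.666×10⁻⁷ = 1.400×10⁻⁷ m⁻¹.
a = 7.143×10⁶ m = 7143.4 km.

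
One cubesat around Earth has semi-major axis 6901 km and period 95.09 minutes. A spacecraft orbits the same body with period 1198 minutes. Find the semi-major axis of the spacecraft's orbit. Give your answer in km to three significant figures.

a₂ ≈ 37400 km

Kepler's third law: a³ ∝ T², so a₂ = a₁ (T₂/T₁)^(2/3).
T₂/T₁ = 12.60, (T₂/T₁)^(2/3) = 5.414.
a₂ = 6901 × 5.414 = 37360 km.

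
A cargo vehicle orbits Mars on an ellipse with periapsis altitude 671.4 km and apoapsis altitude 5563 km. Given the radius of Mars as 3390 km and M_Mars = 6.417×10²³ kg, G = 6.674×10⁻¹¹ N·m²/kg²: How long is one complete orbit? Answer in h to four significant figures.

T ≈ 4.427 h

μ = GM = 6.674×10⁻¹¹ × 6.417×10²³ = 4.283×10¹³ m³/s².
r_p = 3390 + 671.4 = 4061.4 km = 4.0614×10⁶ m.
r_a = 3390 + 5563 = 8953.0 km = 8.9530×10⁶ m.
Semi-major axis a = (r_p + r_a)/2 = (4061.4 + 8953.0)/2 = 6507.2 km = 6.507×10⁶ m.
By Kepler's third law T = 2π√(a³/μ) = 2π × 2.536×10³ = 1.594×10⁴ s.
= 4.427 h.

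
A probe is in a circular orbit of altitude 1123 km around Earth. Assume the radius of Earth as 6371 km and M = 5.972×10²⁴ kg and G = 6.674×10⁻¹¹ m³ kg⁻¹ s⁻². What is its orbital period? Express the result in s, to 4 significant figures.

T ≈ 6457 s

μ = GM = 6.674×10⁻¹¹ × 5.972×10²⁴ = 3.986×10¹⁴ m³/s².
r = 6371 + 1123 = 7494.0 km = 7.4940×10⁶ m.
Kepler's third law: T = 2π√(r³/μ) = 2π√((7.494×10⁶)³ / 3.986×10¹⁴).
r³/μ = 1.056×10⁶ s², so T = 2π × 1.028×10³ = 6.457×10³ s.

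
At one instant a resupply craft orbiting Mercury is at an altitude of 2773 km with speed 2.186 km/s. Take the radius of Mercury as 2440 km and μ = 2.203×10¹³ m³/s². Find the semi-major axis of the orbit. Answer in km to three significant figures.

a ≈ 6000 km

r = 2440 + 2773 = 5213.0 km = 5.213×10⁶ m.
Specific orbital energy ε = v²/2 − μ/r = (2186)²/2 − 2.203×10¹³/5.213×10⁶ = -1.837×10⁶ J/kg.
Since ε = −μ/(2a), a = −μ/(2ε) = 5.997×10⁶ m = 5997.2 km.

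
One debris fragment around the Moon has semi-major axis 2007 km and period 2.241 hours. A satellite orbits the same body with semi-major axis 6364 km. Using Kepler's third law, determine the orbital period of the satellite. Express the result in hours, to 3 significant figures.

T₂ ≈ 12.7 hours

Kepler's third law: T² ∝ a³, so T₂ = T₁ (a₂/a₁)^(3/2).
a₂/a₁ = 3.171, (a₂/a₁)^(3/2) = 5.646.
T₂ = 2.241 × 5.646 = 12.65 hours.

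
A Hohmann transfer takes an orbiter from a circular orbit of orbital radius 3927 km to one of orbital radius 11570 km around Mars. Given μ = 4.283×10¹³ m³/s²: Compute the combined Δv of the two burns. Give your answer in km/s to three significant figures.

r₁ = 3927 km = 3.927×10⁶ m.
r₂ = 11570 km = 1.157×10⁷ m.
Transfer ellipse a_t = (r₁ + r₂)/2 = 7.748×10⁶ m.
At r₁: circular v_c1 = √(μ/r₁) = 3303 m/s; transfer-periapsis v_p = √[μ(2/r₁ − 1/a_t)] = 4036 m/s.
Δv₁ = v_p − v_c1 = 733.0 m/s.
At r₂: circular v_c2 = √(μ/r₂) = 1924 m/s; transfer-apoapsis v_a = √[μ(2/r₂ − 1/a_t)] = 1370 m/s.
Δv₂ = v_c2 − v_a = 554.3 m/s.
Total Δv = Δv₁ + Δv₂ = 1287 m/s = 1.287 km/s.

Δv_total ≈ 1.29 km/s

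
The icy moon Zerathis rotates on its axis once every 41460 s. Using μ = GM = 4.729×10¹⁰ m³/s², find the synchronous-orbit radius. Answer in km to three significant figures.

A synchronous orbit has period T, so by Kepler's third law a = (μT²/4π²)^(1/3).
μT²/4π² = 4.729×10¹⁰ × (4.146×10⁴)² / 39.48 = 2.059×10¹⁸ m³.
a = 1.272×10⁶ m = 1272.2 km.

r_sync ≈ 1270 km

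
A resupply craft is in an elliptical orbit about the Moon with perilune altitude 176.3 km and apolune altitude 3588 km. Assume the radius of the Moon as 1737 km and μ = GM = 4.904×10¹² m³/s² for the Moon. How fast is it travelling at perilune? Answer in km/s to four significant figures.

v ≈ 1.942 km/s

r_p = 1737 + 176.3 = 1913.3 km = 1.9133×10⁶ m.
r_a = 1737 + 3588 = 5325.0 km = 5.3250×10⁶ m.
Semi-major axis a = (r_p + r_a)/2 = 3619.2 km = 3.619×10⁶ m.
Vis-viva: v² = μ(2/r − 1/a) = 4.904×10¹² × (1.045×10⁻⁶ − 2.763×10⁻⁷) = 3.771×10⁶ m²/s².
v = 1942 m/s = 1.942 km/s.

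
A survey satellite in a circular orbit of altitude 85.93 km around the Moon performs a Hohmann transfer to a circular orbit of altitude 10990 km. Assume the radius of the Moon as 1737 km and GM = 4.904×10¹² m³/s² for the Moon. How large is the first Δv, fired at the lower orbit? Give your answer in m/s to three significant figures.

r₁ = 1737 + 85.93 = 1822.9 km = 1.8229×10⁶ m.
r₂ = 1737 + 10990 = 12727 km = 1.2727×10⁷ m.
Transfer ellipse a_t = (r₁ + r₂)/2 = 7.275×10⁶ m.
At r₁: circular v_c1 = √(μ/r₁) = 1640 m/s; transfer-perilune v_p = √[μ(2/r₁ − 1/a_t)] = 2169 m/s.
Δv₁ = v_p − v_c1 = 529.2 m/s.

Δv ≈ 529 m/s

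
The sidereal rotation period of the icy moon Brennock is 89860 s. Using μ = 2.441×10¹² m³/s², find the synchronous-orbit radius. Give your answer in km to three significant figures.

r_sync ≈ 7930 km

A synchronous orbit has period T, so by Kepler's third law a = (μT²/4π²)^(1/3).
μT²/4π² = 2.441×10¹² × (8.986×10⁴)² / 39.48 = 4.993×10²⁰ m³.
a = 7.933×10⁶ m = 7933.2 km.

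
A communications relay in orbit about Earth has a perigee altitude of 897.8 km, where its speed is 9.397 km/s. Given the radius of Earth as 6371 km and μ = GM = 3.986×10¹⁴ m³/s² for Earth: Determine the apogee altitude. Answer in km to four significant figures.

r_p = 6371 + 897.8 = 7268.8 km = 7.269×10⁶ m.
Specific energy ε = v²/2 − μ/r = -1.069×10⁷ J/kg, so a = −μ/(2ε) = 1.865×10⁷ m.
The apsides satisfy r_p + r_a = 2a, so the apogee radius is 2a − r_p = 3.003×10⁷ m = 30035 km.
Apogee altitude = 30035 − 6371 = 23664 km.

apogee altitude ≈ 23660 km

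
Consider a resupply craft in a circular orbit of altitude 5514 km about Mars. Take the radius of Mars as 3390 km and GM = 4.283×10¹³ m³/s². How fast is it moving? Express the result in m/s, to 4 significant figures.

r = 3390 + 5514 = 8904.0 km = 8.9040×10⁶ m.
For a circular orbit v = √(μ/r) = √(4.283×10¹³ / 8.904×10⁶) = √(4.810×10⁶) = 2193 m/s.

v ≈ 2193 m/s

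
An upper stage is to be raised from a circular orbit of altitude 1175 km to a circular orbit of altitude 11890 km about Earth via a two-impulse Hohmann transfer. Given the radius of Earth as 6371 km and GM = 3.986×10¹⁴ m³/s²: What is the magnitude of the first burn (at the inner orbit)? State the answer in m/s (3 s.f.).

r₁ = 6371 + 1175 = 7546.0 km = 7.5460×10⁶ m.
r₂ = 6371 + 11890 = 18261 km = 1.8261×10⁷ m.
Transfer ellipse a_t = (r₁ + r₂)/2 = 1.290×10⁷ m.
At r₁: circular v_c1 = √(μ/r₁) = 7268 m/s; transfer-perigee v_p = √[μ(2/r₁ − 1/a_t)] = 8646 m/s.
Δv₁ = v_p − v_c1 = 1378 m/s.

Δv ≈ 1380 m/s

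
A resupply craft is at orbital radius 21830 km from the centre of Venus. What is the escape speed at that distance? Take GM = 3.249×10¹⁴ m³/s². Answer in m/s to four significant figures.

v_esc ≈ 5456 m/s

r = 21830 km = 2.183×10⁷ m.
Escape speed v_esc = √(2μ/r) = √(2 × 3.249×10¹⁴ / 2.183×10⁷) = √(2.977×10⁷) = 5456 m/s.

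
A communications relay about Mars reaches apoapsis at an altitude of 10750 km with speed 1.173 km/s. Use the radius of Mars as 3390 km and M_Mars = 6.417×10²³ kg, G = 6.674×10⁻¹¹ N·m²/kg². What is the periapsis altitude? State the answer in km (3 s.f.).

μ = GM = 6.674×10⁻¹¹ × 6.417×10²³ = 4.283×10¹³ m³/s².
r_a = 3390 + 10750 = 14140 km = 1.414×10⁷ m.
Specific energy ε = v²/2 − μ/r = -2.341×10⁶ J/kg, so a = −μ/(2ε) = 9.148×10⁶ m.
The apsides satisfy r_p + r_a = 2a, so the periapsis radius is 2a − r_a = 4.156×10⁶ m = 4155.7 km.
Periapsis altitude = 4155.7 − 3390 = 765.73 km.

periapsis altitude ≈ 766 km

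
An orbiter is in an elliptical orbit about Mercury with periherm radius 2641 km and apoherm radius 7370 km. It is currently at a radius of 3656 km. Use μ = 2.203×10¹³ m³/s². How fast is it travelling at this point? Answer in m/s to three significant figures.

v ≈ 2770 m/s

Semi-major axis a = (r_p + r_a)/2 = 5005.5 km = 5.006×10⁶ m.
Vis-viva: v² = μ(2/r − 1/a) = 2.203×10¹³ × (5.470×10⁻⁷ − 1.998×10⁻⁷) = 7.650×10⁶ m²/s².
v = 2766 m/s.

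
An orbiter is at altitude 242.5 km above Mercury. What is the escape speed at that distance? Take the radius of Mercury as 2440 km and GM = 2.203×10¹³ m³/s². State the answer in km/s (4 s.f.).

v_esc ≈ 4.053 km/s

r = 2440 + 242.5 = 2682.5 km = 2.6825×10⁶ m.
Escape speed v_esc = √(2μ/r) = √(2 × 2.203×10¹³ / 2.682×10⁶) = √(1.642×10⁷) = 4053 m/s.
= 4.053 km/s.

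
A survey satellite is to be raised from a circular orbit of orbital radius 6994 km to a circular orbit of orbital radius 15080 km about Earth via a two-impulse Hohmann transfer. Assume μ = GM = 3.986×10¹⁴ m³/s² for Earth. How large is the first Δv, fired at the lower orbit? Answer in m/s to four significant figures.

Δv ≈ 1275 m/s

r₁ = 6994 km = 6.994×10⁶ m.
r₂ = 15080 km = 1.508×10⁷ m.
Transfer ellipse a_t = (r₁ + r₂)/2 = 1.104×10⁷ m.
At r₁: circular v_c1 = √(μ/r₁) = 7549 m/s; transfer-perigee v_p = √[μ(2/r₁ − 1/a_t)] = 8824 m/s.
Δv₁ = v_p − v_c1 = 1275 m/s.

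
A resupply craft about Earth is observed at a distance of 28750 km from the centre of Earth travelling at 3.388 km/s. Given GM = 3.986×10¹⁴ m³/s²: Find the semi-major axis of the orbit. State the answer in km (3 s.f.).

a ≈ 24500 km

r = 2.875×10⁷ m.
Specific orbital energy ε = v²/2 − μ/r = (3388)²/2 − 3.986×10¹⁴/2.875×10⁷ = -8.125×10⁶ J/kg.
Since ε = −μ/(2a), a = −μ/(2ε) = 2.453×10⁷ m = 24529 km.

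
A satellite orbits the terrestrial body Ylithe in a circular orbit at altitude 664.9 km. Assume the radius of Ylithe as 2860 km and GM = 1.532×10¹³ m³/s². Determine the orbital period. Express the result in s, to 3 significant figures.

T ≈ 10600 s

r = 2860 + 664.9 = 3524.9 km = 3.5249×10⁶ m.
Kepler's third law: T = 2π√(r³/μ) = 2π√((3.525×10⁶)³ / 1.532×10¹³).
r³/μ = 2.859×10⁶ s², so T = 2π × 1.691×10³ = 1.062×10⁴ s.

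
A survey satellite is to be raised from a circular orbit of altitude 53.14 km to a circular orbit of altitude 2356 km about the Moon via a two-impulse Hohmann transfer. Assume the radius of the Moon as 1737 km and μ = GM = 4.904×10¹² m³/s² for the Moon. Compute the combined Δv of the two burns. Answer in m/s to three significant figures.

r₁ = 1737 + 53.14 = 1790.1 km = 1.7901×10⁶ m.
r₂ = 1737 + 2356 = 4093.0 km = 4.0930×10⁶ m.
Transfer ellipse a_t = (r₁ + r₂)/2 = 2.942×10⁶ m.
At r₁: circular v_c1 = √(μ/r₁) = 1655 m/s; transfer-perilune v_p = √[μ(2/r₁ − 1/a_t)] = 1952 m/s.
Δv₁ = v_p − v_c1 = 297.2 m/s.
At r₂: circular v_c2 = √(μ/r₂) = 1095 m/s; transfer-apolune v_a = √[μ(2/r₂ − 1/a_t)] = 853.9 m/s.
Δv₂ = v_c2 − v_a = 240.7 m/s.
Total Δv = Δv₁ + Δv₂ = 537.9 m/s.

Δv_total ≈ 538 m/s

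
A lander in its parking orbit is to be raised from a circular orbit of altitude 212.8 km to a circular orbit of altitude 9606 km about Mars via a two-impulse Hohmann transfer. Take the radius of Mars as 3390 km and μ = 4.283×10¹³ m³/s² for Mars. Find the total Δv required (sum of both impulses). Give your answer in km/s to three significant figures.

r₁ = 3390 + 212.8 = 3602.8 km = 3.6028×10⁶ m.
r₂ = 3390 + 9606 = 12996 km = 1.2996×10⁷ m.
Transfer ellipse a_t = (r₁ + r₂)/2 = 8.299×10⁶ m.
At r₁: circular v_c1 = √(μ/r₁) = 3448 m/s; transfer-periapsis v_p = √[μ(2/r₁ − 1/a_t)] = 4315 m/s.
Δv₁ = v_p − v_c1 = 866.7 m/s.
At r₂: circular v_c2 = √(μ/r₂) = 1815 m/s; transfer-apoapsis v_a = √[μ(2/r₂ − 1/a_t)] = 1196 m/s.
Δv₂ = v_c2 − v_a = 619.3 m/s.
Total Δv = Δv₁ + Δv₂ = 1486 m/s = 1.486 km/s.

Δv_total ≈ 1.49 km/s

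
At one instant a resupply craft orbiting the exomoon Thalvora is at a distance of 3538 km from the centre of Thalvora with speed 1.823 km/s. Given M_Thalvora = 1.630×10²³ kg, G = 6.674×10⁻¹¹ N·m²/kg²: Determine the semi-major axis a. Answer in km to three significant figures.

μ = GM = 6.674×10⁻¹¹ × 1.630×10²³ = 1.088×10¹³ m³/s².
r = 3.538×10⁶ m.
Specific orbital energy ε = v²/2 − μ/r = (1823)²/2 − 1.088×10¹³/3.538×10⁶ = -1.413×10⁶ J/kg.
Since ε = −μ/(2a), a = −μ/(2ε) = 3.849×10⁶ m = 3849.1 km.

a ≈ 3850 km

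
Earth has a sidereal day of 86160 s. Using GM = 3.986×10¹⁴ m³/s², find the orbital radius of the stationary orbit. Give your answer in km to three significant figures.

r_sync ≈ 42200 km

A synchronous orbit has period T, so by Kepler's third law a = (μT²/4π²)^(1/3).
μT²/4π² = 3.986×10¹⁴ × (8.616×10⁴)² / 39.48 = 7.495×10²² m³.
a = 4.216×10⁷ m = 42163 km.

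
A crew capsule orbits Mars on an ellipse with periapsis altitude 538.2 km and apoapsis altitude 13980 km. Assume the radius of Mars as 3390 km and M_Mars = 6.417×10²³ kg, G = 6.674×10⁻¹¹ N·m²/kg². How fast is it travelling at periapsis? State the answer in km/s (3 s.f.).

μ = GM = 6.674×10⁻¹¹ × 6.417×10²³ = 4.283×10¹³ m³/s².
r_p = 3390 + 538.2 = 3928.2 km = 3.9282×10⁶ m.
r_a = 3390 + 13980 = 17370 km = 1.7370×10⁷ m.
Semi-major axis a = (r_p + r_a)/2 = 10649 km = 1.065×10⁷ m.
Vis-viva: v² = μ(2/r − 1/a) = 4.283×10¹³ × (5.091×10⁻⁷ − 9.390×10⁻⁸) = 1.778×10⁷ m²/s².
v = 4217 m/s = 4.217 km/s.

v ≈ 4.22 km/s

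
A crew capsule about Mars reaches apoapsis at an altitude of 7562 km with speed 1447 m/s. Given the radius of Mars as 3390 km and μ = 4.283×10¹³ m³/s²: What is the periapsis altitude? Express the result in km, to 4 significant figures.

r_a = 3390 + 7562 = 10952 km = 1.095×10⁷ m.
Specific energy ε = v²/2 − μ/r = -2.864×10⁶ J/kg, so a = −μ/(2ε) = 7.478×10⁶ m.
The apsides satisfy r_p + r_a = 2a, so the periapsis radius is 2a − r_a = 4.004×10⁶ m = 4003.7 km.
Periapsis altitude = 4003.7 − 3390 = 613.67 km.

periapsis altitude ≈ 613.7 km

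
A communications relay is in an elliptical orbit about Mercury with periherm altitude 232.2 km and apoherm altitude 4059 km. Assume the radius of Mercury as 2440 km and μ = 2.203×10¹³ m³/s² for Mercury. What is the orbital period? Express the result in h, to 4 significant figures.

r_p = 2440 + 232.2 = 2672.2 km = 2.6722×10⁶ m.
r_a = 2440 + 4059 = 6499.0 km = 6.4990×10⁶ m.
Semi-major axis a = (r_p + r_a)/2 = (2672.2 + 6499.0)/2 = 4585.6 km = 4.586×10⁶ m.
By Kepler's third law T = 2π√(a³/μ) = 2π × 2.092×10³ = 1.315×10⁴ s.
= 3.651 h.

T ≈ 3.651 h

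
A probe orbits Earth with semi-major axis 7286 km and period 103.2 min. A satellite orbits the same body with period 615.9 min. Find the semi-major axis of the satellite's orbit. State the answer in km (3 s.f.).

a₂ ≈ 24000 km

Kepler's third law: a³ ∝ T², so a₂ = a₁ (T₂/T₁)^(2/3).
T₂/T₁ = 5.968, (T₂/T₁)^(2/3) = 3.290.
a₂ = 7286 × 3.290 = 23970 km.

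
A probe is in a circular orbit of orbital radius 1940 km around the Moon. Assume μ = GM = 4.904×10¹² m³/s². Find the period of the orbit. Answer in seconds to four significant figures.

r = 1940 km = 1.940×10⁶ m.
Kepler's third law: T = 2π√(r³/μ) = 2π√((1.940×10⁶)³ / 4.904×10¹²).
r³/μ = 1.489×10⁶ s², so T = 2π × 1.220×10³ = 7.667×10³ s.

T ≈ 7667 seconds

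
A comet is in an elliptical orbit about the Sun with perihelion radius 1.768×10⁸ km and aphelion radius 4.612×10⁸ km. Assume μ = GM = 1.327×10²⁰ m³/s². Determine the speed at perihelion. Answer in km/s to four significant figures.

Semi-major axis a = (r_p + r_a)/2 = 3.1900×10⁸ km = 3.190×10¹¹ m.
Vis-viva: v² = μ(2/r − 1/a) = 1.327×10²⁰ × (1.131×10⁻¹¹ − 3.135×10⁻¹²) = 1.085×10⁹ m²/s².
v = 32940 m/s = 32.94 km/s.

v ≈ 32.94 km/s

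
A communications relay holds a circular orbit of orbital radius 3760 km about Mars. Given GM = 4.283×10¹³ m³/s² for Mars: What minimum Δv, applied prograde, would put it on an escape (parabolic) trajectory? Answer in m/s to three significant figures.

r = 3760 km = 3.760×10⁶ m.
Circular speed v_c = √(μ/r) = 3375 m/s.
Escape speed v_esc = √(2μ/r) = √2 × v_c = 4773 m/s.
Δv = v_esc − v_c = 1398 m/s.

Δv ≈ 1400 m/s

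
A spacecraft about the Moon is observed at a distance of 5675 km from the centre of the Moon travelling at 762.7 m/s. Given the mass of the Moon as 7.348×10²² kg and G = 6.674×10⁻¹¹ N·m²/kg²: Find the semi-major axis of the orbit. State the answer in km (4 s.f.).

a ≈ 4277 km

μ = GM = 6.674×10⁻¹¹ × 7.348×10²² = 4.904×10¹² m³/s².
r = 5.675×10⁶ m.
Specific orbital energy ε = v²/2 − μ/r = (762.7)²/2 − 4.904×10¹²/5.675×10⁶ = -5.733×10⁵ J/kg.
Since ε = −μ/(2a), a = −μ/(2ε) = 4.277×10⁶ m = 4277.1 km.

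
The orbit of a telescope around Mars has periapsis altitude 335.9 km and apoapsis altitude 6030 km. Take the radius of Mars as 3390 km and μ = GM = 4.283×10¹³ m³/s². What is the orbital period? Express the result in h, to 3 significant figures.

T ≈ 4.49 h

r_p = 3390 + 335.9 = 3725.9 km = 3.7259×10⁶ m.
r_a = 3390 + 6030 = 9420.0 km = 9.4200×10⁶ m.
Semi-major axis a = (r_p + r_a)/2 = (3725.9 + 9420.0)/2 = 6572.9 km = 6.573×10⁶ m.
By Kepler's third law T = 2π√(a³/μ) = 2π × 2.575×10³ = 1.618×10⁴ s.
= 4.494 h.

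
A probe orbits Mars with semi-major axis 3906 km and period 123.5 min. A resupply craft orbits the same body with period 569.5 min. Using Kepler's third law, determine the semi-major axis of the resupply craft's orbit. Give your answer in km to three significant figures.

a₂ ≈ 10800 km

Kepler's third law: a³ ∝ T², so a₂ = a₁ (T₂/T₁)^(2/3).
T₂/T₁ = 4.611, (T₂/T₁)^(2/3) = 2.770.
a₂ = 3906 × 2.770 = 10820 km.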